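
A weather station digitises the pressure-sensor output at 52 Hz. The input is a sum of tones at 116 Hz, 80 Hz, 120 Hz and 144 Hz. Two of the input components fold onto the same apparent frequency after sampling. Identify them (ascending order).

116 Hz, 144 Hz

fs/2 = 26 Hz.
116 Hz mod fs = 12 Hz.
12 Hz ≤ fs/2 = 26 Hz, appears at 12 Hz.
80 Hz mod fs = 28 Hz.
28 Hz > fs/2 = 26 Hz, folds to fs − 28 Hz = 24 Hz.
120 Hz mod fs = 16 Hz.
16 Hz ≤ fs/2 = 26 Hz, appears at 16 Hz.
144 Hz mod fs = 40 Hz.
40 Hz > fs/2 = 26 Hz, folds to fs − 40 Hz = 12 Hz.
116 Hz and 144 Hz both map to 12 Hz.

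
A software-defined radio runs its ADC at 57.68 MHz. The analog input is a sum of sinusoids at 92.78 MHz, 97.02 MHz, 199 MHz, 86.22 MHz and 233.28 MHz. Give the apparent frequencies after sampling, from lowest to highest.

2.56 MHz, 18.34 MHz, 22.58 MHz, 25.96 MHz, 28.54 MHz

fs/2 = 28.84 MHz.
92.78 MHz mod fs = 35.1 MHz.
35.1 MHz > fs/2 = 28.84 MHz, folds to fs − 35.1 MHz = 22.58 MHz.
97.02 MHz mod fs = 39.34 MHz.
39.34 MHz > fs/2 = 28.84 MHz, folds to fs − 39.34 MHz = 18.34 MHz.
199 MHz mod fs = 25.96 MHz.
25.96 MHz ≤ fs/2 = 28.84 MHz, appears at 25.96 MHz.
86.22 MHz mod fs = 28.54 MHz.
28.54 MHz ≤ fs/2 = 28.84 MHz, appears at 28.54 MHz.
233.28 MHz mod fs = 2.56 MHz.
2.56 MHz ≤ fs/2 = 28.84 MHz, appears at 2.56 MHz.
Distinct values: {2.56 MHz, 18.34 MHz, 22.58 MHz, 25.96 MHz, 28.54 MHz}.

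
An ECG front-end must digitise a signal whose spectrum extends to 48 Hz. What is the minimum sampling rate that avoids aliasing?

96 Hz

Nyquist rate = 2 × 48 Hz = 96 Hz.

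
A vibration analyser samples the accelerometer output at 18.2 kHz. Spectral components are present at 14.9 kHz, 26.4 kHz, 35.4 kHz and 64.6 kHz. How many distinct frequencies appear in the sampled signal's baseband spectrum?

3

fs/2 = 9.1 kHz.
14.9 kHz > fs/2 = 9.1 kHz, folds to fs − 14.9 kHz = 3.3 kHz.
26.4 kHz mod fs = 8.2 kHz.
8.2 kHz ≤ fs/2 = 9.1 kHz, appears at 8.2 kHz.
35.4 kHz mod fs = 17.2 kHz.
17.2 kHz > fs/2 = 9.1 kHz, folds to fs − 17.2 kHz = 1 kHz.
64.6 kHz mod fs = 10 kHz.
10 kHz > fs/2 = 9.1 kHz, folds to fs − 10 kHz = 8.2 kHz.
Distinct values: {1 kHz, 3.3 kHz, 8.2 kHz} → 3.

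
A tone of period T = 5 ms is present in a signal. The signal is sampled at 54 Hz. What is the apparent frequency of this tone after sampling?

16 Hz

T = 5 ms → f = 1/T = 200 Hz.
200 Hz mod fs = 38 Hz.
38 Hz > fs/2 = 27 Hz, folds to fs − 38 Hz = 16 Hz.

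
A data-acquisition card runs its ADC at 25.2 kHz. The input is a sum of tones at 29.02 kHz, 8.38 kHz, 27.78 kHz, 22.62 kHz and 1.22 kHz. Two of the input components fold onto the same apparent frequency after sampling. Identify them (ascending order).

fs/2 = 12.6 kHz.
29.02 kHz mod fs = 3.82 kHz.
3.82 kHz ≤ fs/2 = 12.6 kHz, appears at 3.82 kHz.
8.38 kHz ≤ fs/2 = 12.6 kHz, passes unchanged.
27.78 kHz mod fs = 2.58 kHz.
2.58 kHz ≤ fs/2 = 12.6 kHz, appears at 2.58 kHz.
22.62 kHz > fs/2 = 12.6 kHz, folds to fs − 22.62 kHz = 2.58 kHz.
1.22 kHz ≤ fs/2 = 12.6 kHz, passes unchanged.
22.62 kHz and 27.78 kHz both map to 2.58 kHz.

22.62 kHz, 27.78 kHz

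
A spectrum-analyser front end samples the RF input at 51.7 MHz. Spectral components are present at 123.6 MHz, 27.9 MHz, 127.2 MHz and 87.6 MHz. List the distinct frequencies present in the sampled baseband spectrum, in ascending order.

fs/2 = 25.85 MHz.
123.6 MHz mod fs = 20.2 MHz.
20.2 MHz ≤ fs/2 = 25.85 MHz, appears at 20.2 MHz.
27.9 MHz > fs/2 = 25.85 MHz, folds to fs − 27.9 MHz = 23.8 MHz.
127.2 MHz mod fs = 23.8 MHz.
23.8 MHz ≤ fs/2 = 25.85 MHz, appears at 23.8 MHz.
87.6 MHz mod fs = 35.9 MHz.
35.9 MHz > fs/2 = 25.85 MHz, folds to fs − 35.9 MHz = 15.8 MHz.
Distinct values: {15.8 MHz, 20.2 MHz, 23.8 MHz}.

15.8 MHz, 20.2 MHz, 23.8 MHz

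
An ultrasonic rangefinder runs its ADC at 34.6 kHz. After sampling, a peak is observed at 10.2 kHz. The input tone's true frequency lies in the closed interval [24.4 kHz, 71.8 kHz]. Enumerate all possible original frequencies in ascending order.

Frequencies that alias to 10.2 kHz are k·fs ± 10.2 kHz for integer k ≥ 0.
k=0: 10.2 kHz.
k=1: 24.4 kHz, 44.8 kHz.
k=2: 59 kHz, 79.4 kHz.
k=3: 93.6 kHz, 114 kHz.
Within [24.4 kHz, 71.8 kHz]: 24.4 kHz, 44.8 kHz, 59 kHz.

24.4 kHz, 44.8 kHz, 59 kHz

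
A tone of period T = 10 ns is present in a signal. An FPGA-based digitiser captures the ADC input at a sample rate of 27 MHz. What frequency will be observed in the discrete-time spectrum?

8 MHz

T = 10 ns → f = 1/T = 100 MHz.
100 MHz mod fs = 19 MHz.
19 MHz > fs/2 = 13.5 MHz, folds to fs − 19 MHz = 8 MHz.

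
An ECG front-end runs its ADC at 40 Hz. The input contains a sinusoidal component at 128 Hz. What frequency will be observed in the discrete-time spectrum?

8 Hz

128 Hz mod fs = 8 Hz.
8 Hz ≤ fs/2 = 20 Hz, appears at 8 Hz.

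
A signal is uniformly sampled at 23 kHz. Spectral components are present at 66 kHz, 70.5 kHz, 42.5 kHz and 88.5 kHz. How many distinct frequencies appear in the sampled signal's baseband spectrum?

fs/2 = 11.5 kHz.
66 kHz mod fs = 20 kHz.
20 kHz > fs/2 = 11.5 kHz, folds to fs − 20 kHz = 3 kHz.
70.5 kHz mod fs = 1.5 kHz.
1.5 kHz ≤ fs/2 = 11.5 kHz, appears at 1.5 kHz.
42.5 kHz mod fs = 19.5 kHz.
19.5 kHz > fs/2 = 11.5 kHz, folds to fs − 19.5 kHz = 3.5 kHz.
88.5 kHz mod fs = 19.5 kHz.
19.5 kHz > fs/2 = 11.5 kHz, folds to fs − 19.5 kHz = 3.5 kHz.
Distinct values: {1.5 kHz, 3 kHz, 3.5 kHz} → 3.

3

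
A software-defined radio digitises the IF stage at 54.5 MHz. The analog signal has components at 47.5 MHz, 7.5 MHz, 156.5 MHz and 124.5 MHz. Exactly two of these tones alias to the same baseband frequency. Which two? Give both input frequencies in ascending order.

47.5 MHz, 156.5 MHz

fs/2 = 27.25 MHz.
47.5 MHz > fs/2 = 27.25 MHz, folds to fs − 47.5 MHz = 7 MHz.
7.5 MHz ≤ fs/2 = 27.25 MHz, passes unchanged.
156.5 MHz mod fs = 47.5 MHz.
47.5 MHz > fs/2 = 27.25 MHz, folds to fs − 47.5 MHz = 7 MHz.
124.5 MHz mod fs = 15.5 MHz.
15.5 MHz ≤ fs/2 = 27.25 MHz, appears at 15.5 MHz.
47.5 MHz and 156.5 MHz both map to 7 MHz.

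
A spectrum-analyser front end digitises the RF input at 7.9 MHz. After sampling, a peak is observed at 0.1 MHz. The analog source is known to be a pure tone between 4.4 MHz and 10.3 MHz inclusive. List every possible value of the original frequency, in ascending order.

7.8 MHz, 8 MHz

Frequencies that alias to 0.1 MHz are k·fs ± 0.1 MHz for integer k ≥ 0.
k=0: 0.1 MHz.
k=1: 7.8 MHz, 8 MHz.
k=2: 15.7 MHz, 15.9 MHz.
Within [4.4 MHz, 10.3 MHz]: 7.8 MHz, 8 MHz.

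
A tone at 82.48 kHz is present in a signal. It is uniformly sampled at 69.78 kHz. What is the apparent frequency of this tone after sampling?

12.7 kHz

82.48 kHz mod fs = 12.7 kHz.
12.7 kHz ≤ fs/2 = 34.89 kHz, appears at 12.7 kHz.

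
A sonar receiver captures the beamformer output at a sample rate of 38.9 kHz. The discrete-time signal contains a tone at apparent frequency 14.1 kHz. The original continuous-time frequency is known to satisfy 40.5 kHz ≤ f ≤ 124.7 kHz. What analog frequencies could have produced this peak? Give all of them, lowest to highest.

Frequencies that alias to 14.1 kHz are k·fs ± 14.1 kHz for integer k ≥ 0.
k=0: 14.1 kHz.
k=1: 24.8 kHz, 53 kHz.
k=2: 63.7 kHz, 91.9 kHz.
k=3: 102.6 kHz, 130.8 kHz.
k=4: 141.5 kHz, 169.7 kHz.
Within [40.5 kHz, 124.7 kHz]: 53 kHz, 63.7 kHz, 91.9 kHz, 102.6 kHz.

53 kHz, 63.7 kHz, 91.9 kHz, 102.6 kHz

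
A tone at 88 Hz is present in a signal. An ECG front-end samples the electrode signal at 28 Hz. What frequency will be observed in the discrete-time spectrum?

88 Hz mod fs = 4 Hz.
4 Hz ≤ fs/2 = 14 Hz, appears at 4 Hz.

4 Hz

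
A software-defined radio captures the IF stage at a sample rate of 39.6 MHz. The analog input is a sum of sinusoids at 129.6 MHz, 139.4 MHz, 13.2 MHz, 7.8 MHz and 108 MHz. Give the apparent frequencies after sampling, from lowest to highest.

fs/2 = 19.8 MHz.
129.6 MHz mod fs = 10.8 MHz.
10.8 MHz ≤ fs/2 = 19.8 MHz, appears at 10.8 MHz.
139.4 MHz mod fs = 20.6 MHz.
20.6 MHz > fs/2 = 19.8 MHz, folds to fs − 20.6 MHz = 19 MHz.
13.2 MHz ≤ fs/2 = 19.8 MHz, passes unchanged.
7.8 MHz ≤ fs/2 = 19.8 MHz, passes unchanged.
108 MHz mod fs = 28.8 MHz.
28.8 MHz > fs/2 = 19.8 MHz, folds to fs − 28.8 MHz = 10.8 MHz.
Distinct values: {7.8 MHz, 10.8 MHz, 13.2 MHz, 19 MHz}.

7.8 MHz, 10.8 MHz, 13.2 MHz, 19 MHz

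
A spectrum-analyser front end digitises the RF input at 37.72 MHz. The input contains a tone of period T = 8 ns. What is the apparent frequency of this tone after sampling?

T = 8 ns → f = 1/T = 125 MHz.
125 MHz mod fs = 11.84 MHz.
11.84 MHz ≤ fs/2 = 18.86 MHz, appears at 11.84 MHz.

11.84 MHz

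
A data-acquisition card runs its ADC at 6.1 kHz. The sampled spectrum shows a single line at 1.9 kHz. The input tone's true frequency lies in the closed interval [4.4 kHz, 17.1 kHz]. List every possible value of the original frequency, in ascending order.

Frequencies that alias to 1.9 kHz are k·fs ± 1.9 kHz for integer k ≥ 0.
k=0: 1.9 kHz.
k=1: 4.2 kHz, 8 kHz.
k=2: 10.3 kHz, 14.1 kHz.
k=3: 16.4 kHz, 20.2 kHz.
k=4: 22.5 kHz, 26.3 kHz.
Within [4.4 kHz, 17.1 kHz]: 8 kHz, 10.3 kHz, 14.1 kHz, 16.4 kHz.

8 kHz, 10.3 kHz, 14.1 kHz, 16.4 kHz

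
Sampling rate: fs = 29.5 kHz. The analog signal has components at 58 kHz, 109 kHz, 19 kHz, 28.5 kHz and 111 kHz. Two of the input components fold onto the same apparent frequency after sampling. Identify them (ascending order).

fs/2 = 14.75 kHz.
58 kHz mod fs = 28.5 kHz.
28.5 kHz > fs/2 = 14.75 kHz, folds to fs − 28.5 kHz = 1 kHz.
109 kHz mod fs = 20.5 kHz.
20.5 kHz > fs/2 = 14.75 kHz, folds to fs − 20.5 kHz = 9 kHz.
19 kHz > fs/2 = 14.75 kHz, folds to fs − 19 kHz = 10.5 kHz.
28.5 kHz > fs/2 = 14.75 kHz, folds to fs − 28.5 kHz = 1 kHz.
111 kHz mod fs = 22.5 kHz.
22.5 kHz > fs/2 = 14.75 kHz, folds to fs − 22.5 kHz = 7 kHz.
28.5 kHz and 58 kHz both map to 1 kHz.

28.5 kHz, 58 kHz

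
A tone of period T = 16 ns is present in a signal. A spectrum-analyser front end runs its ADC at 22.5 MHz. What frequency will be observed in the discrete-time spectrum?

5 MHz

T = 16 ns → f = 1/T = 62.5 MHz.
62.5 MHz mod fs = 17.5 MHz.
17.5 MHz > fs/2 = 11.25 MHz, folds to fs − 17.5 MHz = 5 MHz.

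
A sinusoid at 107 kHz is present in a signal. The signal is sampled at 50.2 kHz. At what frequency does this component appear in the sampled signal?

107 kHz mod fs = 6.6 kHz.
6.6 kHz ≤ fs/2 = 25.1 kHz, appears at 6.6 kHz.

6.6 kHz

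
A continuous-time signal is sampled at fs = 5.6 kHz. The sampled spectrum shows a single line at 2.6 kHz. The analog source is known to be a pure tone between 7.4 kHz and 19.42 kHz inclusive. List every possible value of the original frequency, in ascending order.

Frequencies that alias to 2.6 kHz are k·fs ± 2.6 kHz for integer k ≥ 0.
k=0: 2.6 kHz.
k=1: 3 kHz, 8.2 kHz.
k=2: 8.6 kHz, 13.8 kHz.
k=3: 14.2 kHz, 19.4 kHz.
k=4: 19.8 kHz, 25 kHz.
Within [7.4 kHz, 19.42 kHz]: 8.2 kHz, 8.6 kHz, 13.8 kHz, 14.2 kHz, 19.4 kHz.

8.2 kHz, 8.6 kHz, 13.8 kHz, 14.2 kHz, 19.4 kHz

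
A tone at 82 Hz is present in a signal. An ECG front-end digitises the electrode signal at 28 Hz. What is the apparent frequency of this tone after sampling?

82 Hz mod fs = 26 Hz.
26 Hz > fs/2 = 14 Hz, folds to fs − 26 Hz = 2 Hz.

2 Hz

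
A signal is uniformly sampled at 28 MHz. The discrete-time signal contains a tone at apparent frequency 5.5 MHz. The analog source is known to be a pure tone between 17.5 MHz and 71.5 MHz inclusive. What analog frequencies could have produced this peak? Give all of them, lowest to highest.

Frequencies that alias to 5.5 MHz are k·fs ± 5.5 MHz for integer k ≥ 0.
k=0: 5.5 MHz.
k=1: 22.5 MHz, 33.5 MHz.
k=2: 50.5 MHz, 61.5 MHz.
k=3: 78.5 MHz, 89.5 MHz.
Within [17.5 MHz, 71.5 MHz]: 22.5 MHz, 33.5 MHz, 50.5 MHz, 61.5 MHz.

22.5 MHz, 33.5 MHz, 50.5 MHz, 61.5 MHz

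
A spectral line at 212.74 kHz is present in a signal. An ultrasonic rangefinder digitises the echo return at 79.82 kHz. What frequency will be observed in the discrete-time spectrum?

26.72 kHz

212.74 kHz mod fs = 53.1 kHz.
53.1 kHz > fs/2 = 39.91 kHz, folds to fs − 53.1 kHz = 26.72 kHz.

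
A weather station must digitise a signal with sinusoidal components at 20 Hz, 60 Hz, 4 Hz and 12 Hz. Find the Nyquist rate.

Highest-frequency component: 60 Hz.
Nyquist rate = 2 × 60 Hz = 120 Hz.

120 Hz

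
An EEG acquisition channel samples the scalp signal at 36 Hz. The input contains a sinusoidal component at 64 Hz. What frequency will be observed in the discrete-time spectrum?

64 Hz mod fs = 28 Hz.
28 Hz > fs/2 = 18 Hz, folds to fs − 28 Hz = 8 Hz.

8 Hz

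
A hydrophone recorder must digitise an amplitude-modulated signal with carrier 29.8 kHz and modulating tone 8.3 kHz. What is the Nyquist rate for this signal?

76.2 kHz

AM sidebands sit at fc ± fm = 21.5 kHz and 38.1 kHz.
Highest-frequency component: 38.1 kHz.
Nyquist rate = 2 × 38.1 kHz = 76.2 kHz.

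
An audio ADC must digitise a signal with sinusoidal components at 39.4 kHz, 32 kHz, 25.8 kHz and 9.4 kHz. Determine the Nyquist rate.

Highest-frequency component: 39.4 kHz.
Nyquist rate = 2 × 39.4 kHz = 78.8 kHz.

78.8 kHz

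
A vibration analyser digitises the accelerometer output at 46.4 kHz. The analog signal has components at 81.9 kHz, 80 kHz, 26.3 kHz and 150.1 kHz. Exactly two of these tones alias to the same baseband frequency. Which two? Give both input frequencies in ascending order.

81.9 kHz, 150.1 kHz

fs/2 = 23.2 kHz.
81.9 kHz mod fs = 35.5 kHz.
35.5 kHz > fs/2 = 23.2 kHz, folds to fs − 35.5 kHz = 10.9 kHz.
80 kHz mod fs = 33.6 kHz.
33.6 kHz > fs/2 = 23.2 kHz, folds to fs − 33.6 kHz = 12.8 kHz.
26.3 kHz > fs/2 = 23.2 kHz, folds to fs − 26.3 kHz = 20.1 kHz.
150.1 kHz mod fs = 10.9 kHz.
10.9 kHz ≤ fs/2 = 23.2 kHz, appears at 10.9 kHz.
81.9 kHz and 150.1 kHz both map to 10.9 kHz.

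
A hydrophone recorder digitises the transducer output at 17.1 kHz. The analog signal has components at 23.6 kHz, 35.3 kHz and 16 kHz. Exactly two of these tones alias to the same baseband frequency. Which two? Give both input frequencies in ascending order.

fs/2 = 8.55 kHz.
23.6 kHz mod fs = 6.5 kHz.
6.5 kHz ≤ fs/2 = 8.55 kHz, appears at 6.5 kHz.
35.3 kHz mod fs = 1.1 kHz.
1.1 kHz ≤ fs/2 = 8.55 kHz, appears at 1.1 kHz.
16 kHz > fs/2 = 8.55 kHz, folds to fs − 16 kHz = 1.1 kHz.
16 kHz and 35.3 kHz both map to 1.1 kHz.

16 kHz, 35.3 kHz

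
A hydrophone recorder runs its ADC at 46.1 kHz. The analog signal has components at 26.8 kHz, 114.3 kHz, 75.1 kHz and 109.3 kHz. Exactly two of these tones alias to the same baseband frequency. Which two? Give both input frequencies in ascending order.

fs/2 = 23.05 kHz.
26.8 kHz > fs/2 = 23.05 kHz, folds to fs − 26.8 kHz = 19.3 kHz.
114.3 kHz mod fs = 22.1 kHz.
22.1 kHz ≤ fs/2 = 23.05 kHz, appears at 22.1 kHz.
75.1 kHz mod fs = 29 kHz.
29 kHz > fs/2 = 23.05 kHz, folds to fs − 29 kHz = 17.1 kHz.
109.3 kHz mod fs = 17.1 kHz.
17.1 kHz ≤ fs/2 = 23.05 kHz, appears at 17.1 kHz.
75.1 kHz and 109.3 kHz both map to 17.1 kHz.

75.1 kHz, 109.3 kHz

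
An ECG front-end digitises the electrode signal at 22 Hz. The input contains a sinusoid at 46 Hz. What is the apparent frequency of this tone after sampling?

46 Hz mod fs = 2 Hz.
2 Hz ≤ fs/2 = 11 Hz, appears at 2 Hz.

2 Hz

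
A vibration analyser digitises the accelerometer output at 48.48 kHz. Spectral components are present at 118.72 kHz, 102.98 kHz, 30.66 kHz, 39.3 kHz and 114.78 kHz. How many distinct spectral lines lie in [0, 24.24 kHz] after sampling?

fs/2 = 24.24 kHz.
118.72 kHz mod fs = 21.76 kHz.
21.76 kHz ≤ fs/2 = 24.24 kHz, appears at 21.76 kHz.
102.98 kHz mod fs = 6.02 kHz.
6.02 kHz ≤ fs/2 = 24.24 kHz, appears at 6.02 kHz.
30.66 kHz > fs/2 = 24.24 kHz, folds to fs − 30.66 kHz = 17.82 kHz.
39.3 kHz > fs/2 = 24.24 kHz, folds to fs − 39.3 kHz = 9.18 kHz.
114.78 kHz mod fs = 17.82 kHz.
17.82 kHz ≤ fs/2 = 24.24 kHz, appears at 17.82 kHz.
Distinct values: {6.02 kHz, 9.18 kHz, 17.82 kHz, 21.76 kHz} → 4.

4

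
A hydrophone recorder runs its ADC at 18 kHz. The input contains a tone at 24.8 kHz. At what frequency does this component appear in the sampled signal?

24.8 kHz mod fs = 6.8 kHz.
6.8 kHz ≤ fs/2 = 9 kHz, appears at 6.8 kHz.

6.8 kHz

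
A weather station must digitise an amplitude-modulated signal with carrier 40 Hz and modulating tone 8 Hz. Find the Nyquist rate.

AM sidebands sit at fc ± fm = 32 Hz and 48 Hz.
Highest-frequency component: 48 Hz.
Nyquist rate = 2 × 48 Hz = 96 Hz.

96 Hz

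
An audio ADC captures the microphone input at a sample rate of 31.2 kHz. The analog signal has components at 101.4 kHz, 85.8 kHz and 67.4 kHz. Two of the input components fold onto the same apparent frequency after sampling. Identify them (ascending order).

fs/2 = 15.6 kHz.
101.4 kHz mod fs = 7.8 kHz.
7.8 kHz ≤ fs/2 = 15.6 kHz, appears at 7.8 kHz.
85.8 kHz mod fs = 23.4 kHz.
23.4 kHz > fs/2 = 15.6 kHz, folds to fs − 23.4 kHz = 7.8 kHz.
67.4 kHz mod fs = 5 kHz.
5 kHz ≤ fs/2 = 15.6 kHz, appears at 5 kHz.
85.8 kHz and 101.4 kHz both map to 7.8 kHz.

85.8 kHz, 101.4 kHz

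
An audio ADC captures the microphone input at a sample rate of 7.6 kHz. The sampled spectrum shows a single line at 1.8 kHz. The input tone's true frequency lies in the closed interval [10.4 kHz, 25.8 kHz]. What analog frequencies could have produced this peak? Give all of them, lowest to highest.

Frequencies that alias to 1.8 kHz are k·fs ± 1.8 kHz for integer k ≥ 0.
k=0: 1.8 kHz.
k=1: 5.8 kHz, 9.4 kHz.
k=2: 13.4 kHz, 17 kHz.
k=3: 21 kHz, 24.6 kHz.
k=4: 28.6 kHz, 32.2 kHz.
Within [10.4 kHz, 25.8 kHz]: 13.4 kHz, 17 kHz, 21 kHz, 24.6 kHz.

13.4 kHz, 17 kHz, 21 kHz, 24.6 kHz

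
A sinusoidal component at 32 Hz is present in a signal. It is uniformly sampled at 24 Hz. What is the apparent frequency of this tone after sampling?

8 Hz

32 Hz mod fs = 8 Hz.
8 Hz ≤ fs/2 = 12 Hz, appears at 8 Hz.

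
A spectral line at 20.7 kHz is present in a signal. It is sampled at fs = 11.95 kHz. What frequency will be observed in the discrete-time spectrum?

3.2 kHz

20.7 kHz mod fs = 8.75 kHz.
8.75 kHz > fs/2 = 5.975 kHz, folds to fs − 8.75 kHz = 3.2 kHz.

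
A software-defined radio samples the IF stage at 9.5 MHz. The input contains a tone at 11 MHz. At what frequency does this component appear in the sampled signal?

11 MHz mod fs = 1.5 MHz.
1.5 MHz ≤ fs/2 = 4.75 MHz, appears at 1.5 MHz.

1.5 MHz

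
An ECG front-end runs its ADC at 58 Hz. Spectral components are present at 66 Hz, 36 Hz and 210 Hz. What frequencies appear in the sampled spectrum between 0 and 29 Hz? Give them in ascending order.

fs/2 = 29 Hz.
66 Hz mod fs = 8 Hz.
8 Hz ≤ fs/2 = 29 Hz, appears at 8 Hz.
36 Hz > fs/2 = 29 Hz, folds to fs − 36 Hz = 22 Hz.
210 Hz mod fs = 36 Hz.
36 Hz > fs/2 = 29 Hz, folds to fs − 36 Hz = 22 Hz.
Distinct values: {8 Hz, 22 Hz}.

8 Hz, 22 Hz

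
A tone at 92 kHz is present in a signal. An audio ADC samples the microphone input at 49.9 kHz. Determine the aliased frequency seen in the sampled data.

7.8 kHz

92 kHz mod fs = 42.1 kHz.
42.1 kHz > fs/2 = 24.95 kHz, folds to fs − 42.1 kHz = 7.8 kHz.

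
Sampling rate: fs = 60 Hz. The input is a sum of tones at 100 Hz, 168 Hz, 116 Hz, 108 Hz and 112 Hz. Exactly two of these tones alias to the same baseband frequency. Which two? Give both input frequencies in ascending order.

fs/2 = 30 Hz.
100 Hz mod fs = 40 Hz.
40 Hz > fs/2 = 30 Hz, folds to fs − 40 Hz = 20 Hz.
168 Hz mod fs = 48 Hz.
48 Hz > fs/2 = 30 Hz, folds to fs − 48 Hz = 12 Hz.
116 Hz mod fs = 56 Hz.
56 Hz > fs/2 = 30 Hz, folds to fs − 56 Hz = 4 Hz.
108 Hz mod fs = 48 Hz.
48 Hz > fs/2 = 30 Hz, folds to fs − 48 Hz = 12 Hz.
112 Hz mod fs = 52 Hz.
52 Hz > fs/2 = 30 Hz, folds to fs − 52 Hz = 8 Hz.
108 Hz and 168 Hz both map to 12 Hz.

108 Hz, 168 Hz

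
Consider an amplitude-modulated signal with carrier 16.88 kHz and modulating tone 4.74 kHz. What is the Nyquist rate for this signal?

43.24 kHz

AM sidebands sit at fc ± fm = 12.14 kHz and 21.62 kHz.
Highest-frequency component: 21.62 kHz.
Nyquist rate = 2 × 21.62 kHz = 43.24 kHz.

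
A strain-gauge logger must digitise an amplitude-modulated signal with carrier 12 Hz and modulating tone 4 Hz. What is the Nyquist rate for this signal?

32 Hz

AM sidebands sit at fc ± fm = 8 Hz and 16 Hz.
Highest-frequency component: 16 Hz.
Nyquist rate = 2 × 16 Hz = 32 Hz.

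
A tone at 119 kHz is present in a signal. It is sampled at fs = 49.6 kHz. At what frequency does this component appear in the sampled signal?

119 kHz mod fs = 19.8 kHz.
19.8 kHz ≤ fs/2 = 24.8 kHz, appears at 19.8 kHz.

19.8 kHz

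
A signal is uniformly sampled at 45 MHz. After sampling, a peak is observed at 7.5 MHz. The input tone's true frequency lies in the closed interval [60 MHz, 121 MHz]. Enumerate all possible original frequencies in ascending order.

82.5 MHz, 97.5 MHz

Frequencies that alias to 7.5 MHz are k·fs ± 7.5 MHz for integer k ≥ 0.
k=0: 7.5 MHz.
k=1: 37.5 MHz, 52.5 MHz.
k=2: 82.5 MHz, 97.5 MHz.
k=3: 127.5 MHz, 142.5 MHz.
Within [60 MHz, 121 MHz]: 82.5 MHz, 97.5 MHz.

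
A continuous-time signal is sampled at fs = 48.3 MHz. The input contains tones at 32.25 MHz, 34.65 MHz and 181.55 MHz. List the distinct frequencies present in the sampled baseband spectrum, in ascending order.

11.65 MHz, 13.65 MHz, 16.05 MHz

fs/2 = 24.15 MHz.
32.25 MHz > fs/2 = 24.15 MHz, folds to fs − 32.25 MHz = 16.05 MHz.
34.65 MHz > fs/2 = 24.15 MHz, folds to fs − 34.65 MHz = 13.65 MHz.
181.55 MHz mod fs = 36.65 MHz.
36.65 MHz > fs/2 = 24.15 MHz, folds to fs − 36.65 MHz = 11.65 MHz.
Distinct values: {11.65 MHz, 13.65 MHz, 16.05 MHz}.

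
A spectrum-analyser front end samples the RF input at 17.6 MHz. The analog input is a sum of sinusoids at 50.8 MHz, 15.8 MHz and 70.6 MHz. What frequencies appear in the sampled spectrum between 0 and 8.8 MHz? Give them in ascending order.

0.2 MHz, 1.8 MHz, 2 MHz

fs/2 = 8.8 MHz.
50.8 MHz mod fs = 15.6 MHz.
15.6 MHz > fs/2 = 8.8 MHz, folds to fs − 15.6 MHz = 2 MHz.
15.8 MHz > fs/2 = 8.8 MHz, folds to fs − 15.8 MHz = 1.8 MHz.
70.6 MHz mod fs = 0.2 MHz.
0.2 MHz ≤ fs/2 = 8.8 MHz, appears at 0.2 MHz.
Distinct values: {0.2 MHz, 1.8 MHz, 2 MHz}.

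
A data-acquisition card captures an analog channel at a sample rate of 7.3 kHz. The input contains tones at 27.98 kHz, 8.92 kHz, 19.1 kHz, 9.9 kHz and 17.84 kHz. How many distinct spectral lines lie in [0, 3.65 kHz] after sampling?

fs/2 = 3.65 kHz.
27.98 kHz mod fs = 6.08 kHz.
6.08 kHz > fs/2 = 3.65 kHz, folds to fs − 6.08 kHz = 1.22 kHz.
8.92 kHz mod fs = 1.62 kHz.
1.62 kHz ≤ fs/2 = 3.65 kHz, appears at 1.62 kHz.
19.1 kHz mod fs = 4.5 kHz.
4.5 kHz > fs/2 = 3.65 kHz, folds to fs − 4.5 kHz = 2.8 kHz.
9.9 kHz mod fs = 2.6 kHz.
2.6 kHz ≤ fs/2 = 3.65 kHz, appears at 2.6 kHz.
17.84 kHz mod fs = 3.24 kHz.
3.24 kHz ≤ fs/2 = 3.65 kHz, appears at 3.24 kHz.
Distinct values: {1.22 kHz, 1.62 kHz, 2.6 kHz, 2.8 kHz, 3.24 kHz} → 5.

5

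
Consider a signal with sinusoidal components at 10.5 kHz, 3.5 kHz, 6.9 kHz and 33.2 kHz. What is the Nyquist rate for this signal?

66.4 kHz

Highest-frequency component: 33.2 kHz.
Nyquist rate = 2 × 33.2 kHz = 66.4 kHz.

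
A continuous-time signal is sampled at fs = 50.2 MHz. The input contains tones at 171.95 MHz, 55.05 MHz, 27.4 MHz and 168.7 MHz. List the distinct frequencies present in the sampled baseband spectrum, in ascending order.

fs/2 = 25.1 MHz.
171.95 MHz mod fs = 21.35 MHz.
21.35 MHz ≤ fs/2 = 25.1 MHz, appears at 21.35 MHz.
55.05 MHz mod fs = 4.85 MHz.
4.85 MHz ≤ fs/2 = 25.1 MHz, appears at 4.85 MHz.
27.4 MHz > fs/2 = 25.1 MHz, folds to fs − 27.4 MHz = 22.8 MHz.
168.7 MHz mod fs = 18.1 MHz.
18.1 MHz ≤ fs/2 = 25.1 MHz, appears at 18.1 MHz.
Distinct values: {4.85 MHz, 18.1 MHz, 21.35 MHz, 22.8 MHz}.

4.85 MHz, 18.1 MHz, 21.35 MHz, 22.8 MHz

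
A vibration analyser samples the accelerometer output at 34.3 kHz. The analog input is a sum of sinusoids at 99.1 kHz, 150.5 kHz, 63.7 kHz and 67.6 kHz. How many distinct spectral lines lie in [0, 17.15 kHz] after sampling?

4

fs/2 = 17.15 kHz.
99.1 kHz mod fs = 30.5 kHz.
30.5 kHz > fs/2 = 17.15 kHz, folds to fs − 30.5 kHz = 3.8 kHz.
150.5 kHz mod fs = 13.3 kHz.
13.3 kHz ≤ fs/2 = 17.15 kHz, appears at 13.3 kHz.
63.7 kHz mod fs = 29.4 kHz.
29.4 kHz > fs/2 = 17.15 kHz, folds to fs − 29.4 kHz = 4.9 kHz.
67.6 kHz mod fs = 33.3 kHz.
33.3 kHz > fs/2 = 17.15 kHz, folds to fs − 33.3 kHz = 1 kHz.
Distinct values: {1 kHz, 3.8 kHz, 4.9 kHz, 13.3 kHz} → 4.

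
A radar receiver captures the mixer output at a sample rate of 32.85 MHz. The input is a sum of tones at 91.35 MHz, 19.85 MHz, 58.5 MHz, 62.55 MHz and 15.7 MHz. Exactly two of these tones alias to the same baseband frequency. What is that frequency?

fs/2 = 16.425 MHz.
91.35 MHz mod fs = 25.65 MHz.
25.65 MHz > fs/2 = 16.425 MHz, folds to fs − 25.65 MHz = 7.2 MHz.
19.85 MHz > fs/2 = 16.425 MHz, folds to fs − 19.85 MHz = 13 MHz.
58.5 MHz mod fs = 25.65 MHz.
25.65 MHz > fs/2 = 16.425 MHz, folds to fs − 25.65 MHz = 7.2 MHz.
62.55 MHz mod fs = 29.7 MHz.
29.7 MHz > fs/2 = 16.425 MHz, folds to fs − 29.7 MHz = 3.15 MHz.
15.7 MHz ≤ fs/2 = 16.425 MHz, passes unchanged.
58.5 MHz and 91.35 MHz both map to 7.2 MHz.

7.2 MHz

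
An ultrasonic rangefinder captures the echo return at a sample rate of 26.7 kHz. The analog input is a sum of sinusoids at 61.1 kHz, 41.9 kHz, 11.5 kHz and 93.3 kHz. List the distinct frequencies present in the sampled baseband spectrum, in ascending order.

7.7 kHz, 11.5 kHz, 13.2 kHz

fs/2 = 13.35 kHz.
61.1 kHz mod fs = 7.7 kHz.
7.7 kHz ≤ fs/2 = 13.35 kHz, appears at 7.7 kHz.
41.9 kHz mod fs = 15.2 kHz.
15.2 kHz > fs/2 = 13.35 kHz, folds to fs − 15.2 kHz = 11.5 kHz.
11.5 kHz ≤ fs/2 = 13.35 kHz, passes unchanged.
93.3 kHz mod fs = 13.2 kHz.
13.2 kHz ≤ fs/2 = 13.35 kHz, appears at 13.2 kHz.
Distinct values: {7.7 kHz, 11.5 kHz, 13.2 kHz}.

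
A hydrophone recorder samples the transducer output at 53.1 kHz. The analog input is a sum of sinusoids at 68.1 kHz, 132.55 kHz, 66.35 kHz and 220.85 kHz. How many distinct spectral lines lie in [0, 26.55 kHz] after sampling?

fs/2 = 26.55 kHz.
68.1 kHz mod fs = 15 kHz.
15 kHz ≤ fs/2 = 26.55 kHz, appears at 15 kHz.
132.55 kHz mod fs = 26.35 kHz.
26.35 kHz ≤ fs/2 = 26.55 kHz, appears at 26.35 kHz.
66.35 kHz mod fs = 13.25 kHz.
13.25 kHz ≤ fs/2 = 26.55 kHz, appears at 13.25 kHz.
220.85 kHz mod fs = 8.45 kHz.
8.45 kHz ≤ fs/2 = 26.55 kHz, appears at 8.45 kHz.
Distinct values: {8.45 kHz, 13.25 kHz, 15 kHz, 26.35 kHz} → 4.

4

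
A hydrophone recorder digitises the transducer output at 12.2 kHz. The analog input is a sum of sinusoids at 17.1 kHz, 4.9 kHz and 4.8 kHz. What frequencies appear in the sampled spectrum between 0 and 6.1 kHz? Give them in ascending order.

4.8 kHz, 4.9 kHz

fs/2 = 6.1 kHz.
17.1 kHz mod fs = 4.9 kHz.
4.9 kHz ≤ fs/2 = 6.1 kHz, appears at 4.9 kHz.
4.9 kHz ≤ fs/2 = 6.1 kHz, passes unchanged.
4.8 kHz ≤ fs/2 = 6.1 kHz, passes unchanged.
Distinct values: {4.8 kHz, 4.9 kHz}.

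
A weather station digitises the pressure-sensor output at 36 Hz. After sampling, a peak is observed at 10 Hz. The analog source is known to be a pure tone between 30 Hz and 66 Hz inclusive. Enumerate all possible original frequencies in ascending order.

46 Hz, 62 Hz

Frequencies that alias to 10 Hz are k·fs ± 10 Hz for integer k ≥ 0.
k=0: 10 Hz.
k=1: 26 Hz, 46 Hz.
k=2: 62 Hz, 82 Hz.
k=3: 98 Hz, 118 Hz.
Within [30 Hz, 66 Hz]: 46 Hz, 62 Hz.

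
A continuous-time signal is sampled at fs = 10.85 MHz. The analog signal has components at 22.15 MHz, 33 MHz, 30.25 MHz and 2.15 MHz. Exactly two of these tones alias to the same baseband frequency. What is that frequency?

0.45 MHz

fs/2 = 5.425 MHz.
22.15 MHz mod fs = 0.45 MHz.
0.45 MHz ≤ fs/2 = 5.425 MHz, appears at 0.45 MHz.
33 MHz mod fs = 0.45 MHz.
0.45 MHz ≤ fs/2 = 5.425 MHz, appears at 0.45 MHz.
30.25 MHz mod fs = 8.55 MHz.
8.55 MHz > fs/2 = 5.425 MHz, folds to fs − 8.55 MHz = 2.3 MHz.
2.15 MHz ≤ fs/2 = 5.425 MHz, passes unchanged.
22.15 MHz and 33 MHz both map to 0.45 MHz.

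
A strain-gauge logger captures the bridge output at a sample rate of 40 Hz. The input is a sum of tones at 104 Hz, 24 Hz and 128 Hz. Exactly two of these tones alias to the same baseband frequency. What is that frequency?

16 Hz

fs/2 = 20 Hz.
104 Hz mod fs = 24 Hz.
24 Hz > fs/2 = 20 Hz, folds to fs − 24 Hz = 16 Hz.
24 Hz > fs/2 = 20 Hz, folds to fs − 24 Hz = 16 Hz.
128 Hz mod fs = 8 Hz.
8 Hz ≤ fs/2 = 20 Hz, appears at 8 Hz.
24 Hz and 104 Hz both map to 16 Hz.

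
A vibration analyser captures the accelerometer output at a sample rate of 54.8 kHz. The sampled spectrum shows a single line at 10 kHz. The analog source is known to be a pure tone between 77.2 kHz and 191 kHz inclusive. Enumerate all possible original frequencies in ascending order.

Frequencies that alias to 10 kHz are k·fs ± 10 kHz for integer k ≥ 0.
k=0: 10 kHz.
k=1: 44.8 kHz, 64.8 kHz.
k=2: 99.6 kHz, 119.6 kHz.
k=3: 154.4 kHz, 174.4 kHz.
k=4: 209.2 kHz, 229.2 kHz.
Within [77.2 kHz, 191 kHz]: 99.6 kHz, 119.6 kHz, 154.4 kHz, 174.4 kHz.

99.6 kHz, 119.6 kHz, 154.4 kHz, 174.4 kHz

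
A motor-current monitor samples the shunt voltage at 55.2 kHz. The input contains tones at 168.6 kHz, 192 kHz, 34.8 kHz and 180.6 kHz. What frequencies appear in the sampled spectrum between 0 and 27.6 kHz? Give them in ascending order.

fs/2 = 27.6 kHz.
168.6 kHz mod fs = 3 kHz.
3 kHz ≤ fs/2 = 27.6 kHz, appears at 3 kHz.
192 kHz mod fs = 26.4 kHz.
26.4 kHz ≤ fs/2 = 27.6 kHz, appears at 26.4 kHz.
34.8 kHz > fs/2 = 27.6 kHz, folds to fs − 34.8 kHz = 20.4 kHz.
180.6 kHz mod fs = 15 kHz.
15 kHz ≤ fs/2 = 27.6 kHz, appears at 15 kHz.
Distinct values: {3 kHz, 15 kHz, 20.4 kHz, 26.4 kHz}.

3 kHz, 15 kHz, 20.4 kHz, 26.4 kHz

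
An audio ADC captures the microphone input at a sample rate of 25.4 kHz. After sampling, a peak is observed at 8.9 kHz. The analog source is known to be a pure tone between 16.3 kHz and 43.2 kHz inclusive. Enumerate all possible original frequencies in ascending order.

16.5 kHz, 34.3 kHz, 41.9 kHz

Frequencies that alias to 8.9 kHz are k·fs ± 8.9 kHz for integer k ≥ 0.
k=0: 8.9 kHz.
k=1: 16.5 kHz, 34.3 kHz.
k=2: 41.9 kHz, 59.7 kHz.
k=3: 67.3 kHz, 85.1 kHz.
Within [16.3 kHz, 43.2 kHz]: 16.5 kHz, 34.3 kHz, 41.9 kHz.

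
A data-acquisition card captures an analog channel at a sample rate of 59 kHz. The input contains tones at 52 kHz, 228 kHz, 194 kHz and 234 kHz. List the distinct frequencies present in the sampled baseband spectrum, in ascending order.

2 kHz, 7 kHz, 8 kHz, 17 kHz

fs/2 = 29.5 kHz.
52 kHz > fs/2 = 29.5 kHz, folds to fs − 52 kHz = 7 kHz.
228 kHz mod fs = 51 kHz.
51 kHz > fs/2 = 29.5 kHz, folds to fs − 51 kHz = 8 kHz.
194 kHz mod fs = 17 kHz.
17 kHz ≤ fs/2 = 29.5 kHz, appears at 17 kHz.
234 kHz mod fs = 57 kHz.
57 kHz > fs/2 = 29.5 kHz, folds to fs − 57 kHz = 2 kHz.
Distinct values: {2 kHz, 7 kHz, 8 kHz, 17 kHz}.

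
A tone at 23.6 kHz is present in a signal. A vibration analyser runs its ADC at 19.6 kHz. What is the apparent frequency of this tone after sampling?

4 kHz

23.6 kHz mod fs = 4 kHz.
4 kHz ≤ fs/2 = 9.8 kHz, appears at 4 kHz.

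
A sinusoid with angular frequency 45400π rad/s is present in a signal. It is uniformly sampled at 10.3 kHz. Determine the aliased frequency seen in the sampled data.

2.1 kHz

ω = 45400π rad/s → f = ω/(2π) = 22700 Hz = 22.7 kHz.
22.7 kHz mod fs = 2.1 kHz.
2.1 kHz ≤ fs/2 = 5.15 kHz, appears at 2.1 kHz.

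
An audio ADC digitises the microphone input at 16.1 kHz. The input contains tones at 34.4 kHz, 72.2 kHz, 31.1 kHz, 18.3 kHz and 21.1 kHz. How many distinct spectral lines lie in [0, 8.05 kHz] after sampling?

fs/2 = 8.05 kHz.
34.4 kHz mod fs = 2.2 kHz.
2.2 kHz ≤ fs/2 = 8.05 kHz, appears at 2.2 kHz.
72.2 kHz mod fs = 7.8 kHz.
7.8 kHz ≤ fs/2 = 8.05 kHz, appears at 7.8 kHz.
31.1 kHz mod fs = 15 kHz.
15 kHz > fs/2 = 8.05 kHz, folds to fs − 15 kHz = 1.1 kHz.
18.3 kHz mod fs = 2.2 kHz.
2.2 kHz ≤ fs/2 = 8.05 kHz, appears at 2.2 kHz.
21.1 kHz mod fs = 5 kHz.
5 kHz ≤ fs/2 = 8.05 kHz, appears at 5 kHz.
Distinct values: {1.1 kHz, 2.2 kHz, 5 kHz, 7.8 kHz} → 4.

4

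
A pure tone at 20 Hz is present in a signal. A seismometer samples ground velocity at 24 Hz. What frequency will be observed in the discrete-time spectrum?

4 Hz

20 Hz > fs/2 = 12 Hz, folds to fs − 20 Hz = 4 Hz.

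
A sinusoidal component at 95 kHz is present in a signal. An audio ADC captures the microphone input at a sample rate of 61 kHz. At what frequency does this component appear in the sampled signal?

27 kHz

95 kHz mod fs = 34 kHz.
34 kHz > fs/2 = 30.5 kHz, folds to fs − 34 kHz = 27 kHz.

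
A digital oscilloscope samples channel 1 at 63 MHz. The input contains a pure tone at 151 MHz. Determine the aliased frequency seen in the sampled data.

151 MHz mod fs = 25 MHz.
25 MHz ≤ fs/2 = 31.5 MHz, appears at 25 MHz.

25 MHz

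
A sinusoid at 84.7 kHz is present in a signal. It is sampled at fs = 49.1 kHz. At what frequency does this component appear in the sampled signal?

84.7 kHz mod fs = 35.6 kHz.
35.6 kHz > fs/2 = 24.55 kHz, folds to fs − 35.6 kHz = 13.5 kHz.

13.5 kHz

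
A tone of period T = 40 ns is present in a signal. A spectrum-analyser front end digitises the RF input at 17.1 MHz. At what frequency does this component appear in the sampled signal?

T = 40 ns → f = 1/T = 25 MHz.
25 MHz mod fs = 7.9 MHz.
7.9 MHz ≤ fs/2 = 8.55 MHz, appears at 7.9 MHz.

7.9 MHz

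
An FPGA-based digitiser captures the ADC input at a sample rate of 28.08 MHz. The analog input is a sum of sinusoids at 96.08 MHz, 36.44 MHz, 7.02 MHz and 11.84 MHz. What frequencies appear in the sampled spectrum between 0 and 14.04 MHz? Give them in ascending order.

fs/2 = 14.04 MHz.
96.08 MHz mod fs = 11.84 MHz.
11.84 MHz ≤ fs/2 = 14.04 MHz, appears at 11.84 MHz.
36.44 MHz mod fs = 8.36 MHz.
8.36 MHz ≤ fs/2 = 14.04 MHz, appears at 8.36 MHz.
7.02 MHz ≤ fs/2 = 14.04 MHz, passes unchanged.
11.84 MHz ≤ fs/2 = 14.04 MHz, passes unchanged.
Distinct values: {7.02 MHz, 8.36 MHz, 11.84 MHz}.

7.02 MHz, 8.36 MHz, 11.84 MHz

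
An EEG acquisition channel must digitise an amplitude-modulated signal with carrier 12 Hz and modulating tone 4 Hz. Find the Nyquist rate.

32 Hz

AM sidebands sit at fc ± fm = 8 Hz and 16 Hz.
Highest-frequency component: 16 Hz.
Nyquist rate = 2 × 16 Hz = 32 Hz.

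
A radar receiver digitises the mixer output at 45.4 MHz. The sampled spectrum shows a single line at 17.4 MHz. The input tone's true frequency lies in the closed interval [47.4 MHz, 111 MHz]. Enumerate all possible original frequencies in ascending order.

Frequencies that alias to 17.4 MHz are k·fs ± 17.4 MHz for integer k ≥ 0.
k=0: 17.4 MHz.
k=1: 28 MHz, 62.8 MHz.
k=2: 73.4 MHz, 108.2 MHz.
k=3: 118.8 MHz, 153.6 MHz.
Within [47.4 MHz, 111 MHz]: 62.8 MHz, 73.4 MHz, 108.2 MHz.

62.8 MHz, 73.4 MHz, 108.2 MHz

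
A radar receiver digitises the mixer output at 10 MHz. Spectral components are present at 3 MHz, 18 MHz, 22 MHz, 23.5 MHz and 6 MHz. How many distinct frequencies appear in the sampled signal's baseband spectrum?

4

fs/2 = 5 MHz.
3 MHz ≤ fs/2 = 5 MHz, passes unchanged.
18 MHz mod fs = 8 MHz.
8 MHz > fs/2 = 5 MHz, folds to fs − 8 MHz = 2 MHz.
22 MHz mod fs = 2 MHz.
2 MHz ≤ fs/2 = 5 MHz, appears at 2 MHz.
23.5 MHz mod fs = 3.5 MHz.
3.5 MHz ≤ fs/2 = 5 MHz, appears at 3.5 MHz.
6 MHz > fs/2 = 5 MHz, folds to fs − 6 MHz = 4 MHz.
Distinct values: {2 MHz, 3 MHz, 3.5 MHz, 4 MHz} → 4.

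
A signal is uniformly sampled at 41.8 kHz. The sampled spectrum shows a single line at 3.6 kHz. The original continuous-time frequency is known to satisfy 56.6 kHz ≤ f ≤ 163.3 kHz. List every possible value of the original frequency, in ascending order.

80 kHz, 87.2 kHz, 121.8 kHz, 129 kHz

Frequencies that alias to 3.6 kHz are k·fs ± 3.6 kHz for integer k ≥ 0.
k=0: 3.6 kHz.
k=1: 38.2 kHz, 45.4 kHz.
k=2: 80 kHz, 87.2 kHz.
k=3: 121.8 kHz, 129 kHz.
k=4: 163.6 kHz, 170.8 kHz.
Within [56.6 kHz, 163.3 kHz]: 80 kHz, 87.2 kHz, 121.8 kHz, 129 kHz.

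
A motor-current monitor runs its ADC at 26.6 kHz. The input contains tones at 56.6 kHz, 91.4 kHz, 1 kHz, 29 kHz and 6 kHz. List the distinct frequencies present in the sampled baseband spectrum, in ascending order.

fs/2 = 13.3 kHz.
56.6 kHz mod fs = 3.4 kHz.
3.4 kHz ≤ fs/2 = 13.3 kHz, appears at 3.4 kHz.
91.4 kHz mod fs = 11.6 kHz.
11.6 kHz ≤ fs/2 = 13.3 kHz, appears at 11.6 kHz.
1 kHz ≤ fs/2 = 13.3 kHz, passes unchanged.
29 kHz mod fs = 2.4 kHz.
2.4 kHz ≤ fs/2 = 13.3 kHz, appears at 2.4 kHz.
6 kHz ≤ fs/2 = 13.3 kHz, passes unchanged.
Distinct values: {1 kHz, 2.4 kHz, 3.4 kHz, 6 kHz, 11.6 kHz}.

1 kHz, 2.4 kHz, 3.4 kHz, 6 kHz, 11.6 kHz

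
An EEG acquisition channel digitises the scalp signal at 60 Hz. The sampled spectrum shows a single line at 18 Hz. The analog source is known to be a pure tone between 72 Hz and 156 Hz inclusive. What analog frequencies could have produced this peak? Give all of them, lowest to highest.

78 Hz, 102 Hz, 138 Hz

Frequencies that alias to 18 Hz are k·fs ± 18 Hz for integer k ≥ 0.
k=0: 18 Hz.
k=1: 42 Hz, 78 Hz.
k=2: 102 Hz, 138 Hz.
k=3: 162 Hz, 198 Hz.
Within [72 Hz, 156 Hz]: 78 Hz, 102 Hz, 138 Hz.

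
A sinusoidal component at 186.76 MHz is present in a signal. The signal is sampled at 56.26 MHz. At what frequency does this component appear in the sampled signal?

186.76 MHz mod fs = 17.98 MHz.
17.98 MHz ≤ fs/2 = 28.13 MHz, appears at 17.98 MHz.

17.98 MHz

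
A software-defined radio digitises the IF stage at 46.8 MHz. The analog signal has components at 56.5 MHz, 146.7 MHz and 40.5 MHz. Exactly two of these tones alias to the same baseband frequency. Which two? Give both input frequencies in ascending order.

40.5 MHz, 146.7 MHz

fs/2 = 23.4 MHz.
56.5 MHz mod fs = 9.7 MHz.
9.7 MHz ≤ fs/2 = 23.4 MHz, appears at 9.7 MHz.
146.7 MHz mod fs = 6.3 MHz.
6.3 MHz ≤ fs/2 = 23.4 MHz, appears at 6.3 MHz.
40.5 MHz > fs/2 = 23.4 MHz, folds to fs − 40.5 MHz = 6.3 MHz.
40.5 MHz and 146.7 MHz both map to 6.3 MHz.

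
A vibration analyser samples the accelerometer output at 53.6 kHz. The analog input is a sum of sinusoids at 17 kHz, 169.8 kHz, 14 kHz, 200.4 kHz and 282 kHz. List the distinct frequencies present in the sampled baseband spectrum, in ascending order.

9 kHz, 14 kHz, 17 kHz

fs/2 = 26.8 kHz.
17 kHz ≤ fs/2 = 26.8 kHz, passes unchanged.
169.8 kHz mod fs = 9 kHz.
9 kHz ≤ fs/2 = 26.8 kHz, appears at 9 kHz.
14 kHz ≤ fs/2 = 26.8 kHz, passes unchanged.
200.4 kHz mod fs = 39.6 kHz.
39.6 kHz > fs/2 = 26.8 kHz, folds to fs − 39.6 kHz = 14 kHz.
282 kHz mod fs = 14 kHz.
14 kHz ≤ fs/2 = 26.8 kHz, appears at 14 kHz.
Distinct values: {9 kHz, 14 kHz, 17 kHz}.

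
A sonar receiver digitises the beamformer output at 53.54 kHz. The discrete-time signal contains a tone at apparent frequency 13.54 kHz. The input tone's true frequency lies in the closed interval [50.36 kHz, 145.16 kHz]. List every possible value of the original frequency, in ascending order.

Frequencies that alias to 13.54 kHz are k·fs ± 13.54 kHz for integer k ≥ 0.
k=0: 13.54 kHz.
k=1: 40 kHz, 67.08 kHz.
k=2: 93.54 kHz, 120.62 kHz.
k=3: 147.08 kHz, 174.16 kHz.
Within [50.36 kHz, 145.16 kHz]: 67.08 kHz, 93.54 kHz, 120.62 kHz.

67.08 kHz, 93.54 kHz, 120.62 kHz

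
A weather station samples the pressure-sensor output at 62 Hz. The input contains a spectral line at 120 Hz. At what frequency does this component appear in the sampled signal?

4 Hz

120 Hz mod fs = 58 Hz.
58 Hz > fs/2 = 31 Hz, folds to fs − 58 Hz = 4 Hz.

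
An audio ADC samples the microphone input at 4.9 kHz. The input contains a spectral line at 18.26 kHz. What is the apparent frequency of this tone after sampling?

1.34 kHz

18.26 kHz mod fs = 3.56 kHz.
3.56 kHz > fs/2 = 2.45 kHz, folds to fs − 3.56 kHz = 1.34 kHz.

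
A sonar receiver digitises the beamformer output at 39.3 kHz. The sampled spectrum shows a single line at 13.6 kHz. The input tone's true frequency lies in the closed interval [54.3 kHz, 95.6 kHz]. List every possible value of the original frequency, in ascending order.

Frequencies that alias to 13.6 kHz are k·fs ± 13.6 kHz for integer k ≥ 0.
k=0: 13.6 kHz.
k=1: 25.7 kHz, 52.9 kHz.
k=2: 65 kHz, 92.2 kHz.
k=3: 104.3 kHz, 131.5 kHz.
Within [54.3 kHz, 95.6 kHz]: 65 kHz, 92.2 kHz.

65 kHz, 92.2 kHz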